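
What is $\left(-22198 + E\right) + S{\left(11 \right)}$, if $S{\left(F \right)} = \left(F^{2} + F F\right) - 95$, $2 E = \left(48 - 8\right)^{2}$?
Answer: $-21251$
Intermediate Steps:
$E = 800$ ($E = \frac{\left(48 - 8\right)^{2}}{2} = \frac{40^{2}}{2} = \frac{1}{2} \cdot 1600 = 800$)
$S{\left(F \right)} = -95 + 2 F^{2}$ ($S{\left(F \right)} = \left(F^{2} + F^{2}\right) - 95 = 2 F^{2} - 95 = -95 + 2 F^{2}$)
$\left(-22198 + E\right) + S{\left(11 \right)} = \left(-22198 + 800\right) - \left(95 - 2 \cdot 11^{2}\right) = -21398 + \left(-95 + 2 \cdot 121\right) = -21398 + \left(-95 + 242\right) = -21398 + 147 = -21251$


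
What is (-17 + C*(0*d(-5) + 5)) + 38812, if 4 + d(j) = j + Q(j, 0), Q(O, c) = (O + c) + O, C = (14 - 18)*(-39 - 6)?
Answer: 39695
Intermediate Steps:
C = 180 (C = -4*(-45) = 180)
Q(O, c) = c + 2*O
d(j) = -4 + 3*j (d(j) = -4 + (j + (0 + 2*j)) = -4 + (j + 2*j) = -4 + 3*j)
(-17 + C*(0*d(-5) + 5)) + 38812 = (-17 + 180*(0*(-4 + 3*(-5)) + 5)) + 38812 = (-17 + 180*(0*(-4 - 15) + 5)) + 38812 = (-17 + 180*(0*(-19) + 5)) + 38812 = (-17 + 180*(0 + 5)) + 38812 = (-17 + 180*5) + 38812 = (-17 + 900) + 38812 = 883 + 38812 = 39695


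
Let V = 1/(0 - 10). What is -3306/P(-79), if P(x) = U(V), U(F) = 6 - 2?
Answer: -1653/2 ≈ -826.50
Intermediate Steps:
V = -1/10 (V = 1/(-10) = -1/10 ≈ -0.10000)
U(F) = 4
P(x) = 4
-3306/P(-79) = -3306/4 = -3306*1/4 = -1653/2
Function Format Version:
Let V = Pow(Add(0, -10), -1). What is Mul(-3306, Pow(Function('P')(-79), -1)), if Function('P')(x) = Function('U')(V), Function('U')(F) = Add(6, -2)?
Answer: Rational(-1653, 2) ≈ -826.50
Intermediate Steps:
V = Rational(-1, 10) (V = Pow(-10, -1) = Rational(-1, 10) ≈ -0.10000)
Function('U')(F) = 4
Function('P')(x) = 4
Mul(-3306, Pow(Function('P')(-79), -1)) = Mul(-3306, Pow(4, -1)) = Mul(-3306, Rational(1, 4)) = Rational(-1653, 2)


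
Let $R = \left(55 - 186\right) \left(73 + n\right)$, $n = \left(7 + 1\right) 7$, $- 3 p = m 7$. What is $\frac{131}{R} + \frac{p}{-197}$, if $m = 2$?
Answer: $\frac{135}{8471} \approx 0.015937$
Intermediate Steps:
$p = - \frac{14}{3}$ ($p = - \frac{2 \cdot 7}{3} = \left(- \frac{1}{3}\right) 14 = - \frac{14}{3} \approx -4.6667$)
$n = 56$ ($n = 8 \cdot 7 = 56$)
$R = -16899$ ($R = \left(55 - 186\right) \left(73 + 56\right) = \left(-131\right) 129 = -16899$)
$\frac{131}{R} + \frac{p}{-197} = \frac{131}{-16899} - \frac{14}{3 \left(-197\right)} = 131 \left(- \frac{1}{16899}\right) - - \frac{14}{591} = - \frac{1}{129} + \frac{14}{591} = \frac{135}{8471}$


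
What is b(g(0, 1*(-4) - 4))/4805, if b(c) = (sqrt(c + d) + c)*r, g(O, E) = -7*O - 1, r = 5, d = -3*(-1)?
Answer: -1/961 + sqrt(2)/961 ≈ 0.00043102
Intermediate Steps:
d = 3
g(O, E) = -1 - 7*O
b(c) = 5*c + 5*sqrt(3 + c) (b(c) = (sqrt(c + 3) + c)*5 = (sqrt(3 + c) + c)*5 = (c + sqrt(3 + c))*5 = 5*c + 5*sqrt(3 + c))
b(g(0, 1*(-4) - 4))/4805 = (5*(-1 - 7*0) + 5*sqrt(3 + (-1 - 7*0)))/4805 = (5*(-1 + 0) + 5*sqrt(3 + (-1 + 0)))*(1/4805) = (5*(-1) + 5*sqrt(3 - 1))*(1/4805) = (-5 + 5*sqrt(2))*(1/4805) = -1/961 + sqrt(2)/961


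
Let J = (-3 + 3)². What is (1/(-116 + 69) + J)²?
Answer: 1/2209 ≈ 0.00045269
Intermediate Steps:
J = 0 (J = 0² = 0)
(1/(-116 + 69) + J)² = (1/(-116 + 69) + 0)² = (1/(-47) + 0)² = (-1/47 + 0)² = (-1/47)² = 1/2209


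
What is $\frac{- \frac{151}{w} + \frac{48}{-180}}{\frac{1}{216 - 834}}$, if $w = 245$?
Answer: $\frac{133694}{245} \approx 545.69$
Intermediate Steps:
$\frac{- \frac{151}{w} + \frac{48}{-180}}{\frac{1}{216 - 834}} = \frac{- \frac{151}{245} + \frac{48}{-180}}{\frac{1}{216 - 834}} = \frac{\left(-151\right) \frac{1}{245} + 48 \left(- \frac{1}{180}\right)}{\frac{1}{-618}} = \frac{- \frac{151}{245} - \frac{4}{15}}{- \frac{1}{618}} = \left(- \frac{649}{735}\right) \left(-618\right) = \frac{133694}{245}$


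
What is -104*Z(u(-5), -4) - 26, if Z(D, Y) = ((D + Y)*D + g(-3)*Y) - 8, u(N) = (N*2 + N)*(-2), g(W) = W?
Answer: -81562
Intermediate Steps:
u(N) = -6*N (u(N) = (2*N + N)*(-2) = (3*N)*(-2) = -6*N)
Z(D, Y) = -8 - 3*Y + D*(D + Y) (Z(D, Y) = ((D + Y)*D - 3*Y) - 8 = (D*(D + Y) - 3*Y) - 8 = (-3*Y + D*(D + Y)) - 8 = -8 - 3*Y + D*(D + Y))
-104*Z(u(-5), -4) - 26 = -104*(-8 + (-6*(-5))**2 - 3*(-4) - 6*(-5)*(-4)) - 26 = -104*(-8 + 30**2 + 12 + 30*(-4)) - 26 = -104*(-8 + 900 + 12 - 120) - 26 = -104*784 - 26 = -81536 - 26 = -81562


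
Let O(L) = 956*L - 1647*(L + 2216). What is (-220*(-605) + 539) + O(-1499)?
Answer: -2480304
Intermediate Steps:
O(L) = -3649752 - 691*L (O(L) = 956*L - 1647*(2216 + L) = 956*L + (-3649752 - 1647*L) = -3649752 - 691*L)
(-220*(-605) + 539) + O(-1499) = (-220*(-605) + 539) + (-3649752 - 691*(-1499)) = (133100 + 539) + (-3649752 + 1035809) = 133639 - 2613943 = -2480304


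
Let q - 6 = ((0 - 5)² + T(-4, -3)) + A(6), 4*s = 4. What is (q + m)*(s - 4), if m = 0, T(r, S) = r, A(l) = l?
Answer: -99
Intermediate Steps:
s = 1 (s = (¼)*4 = 1)
q = 33 (q = 6 + (((0 - 5)² - 4) + 6) = 6 + (((-5)² - 4) + 6) = 6 + ((25 - 4) + 6) = 6 + (21 + 6) = 6 + 27 = 33)
(q + m)*(s - 4) = (33 + 0)*(1 - 4) = 33*(-3) = -99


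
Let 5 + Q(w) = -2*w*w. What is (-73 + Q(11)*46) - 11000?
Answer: -22435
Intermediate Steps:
Q(w) = -5 - 2*w**2 (Q(w) = -5 - 2*w*w = -5 - 2*w**2)
(-73 + Q(11)*46) - 11000 = (-73 + (-5 - 2*11**2)*46) - 11000 = (-73 + (-5 - 2*121)*46) - 11000 = (-73 + (-5 - 242)*46) - 11000 = (-73 - 247*46) - 11000 = (-73 - 11362) - 11000 = -11435 - 11000 = -22435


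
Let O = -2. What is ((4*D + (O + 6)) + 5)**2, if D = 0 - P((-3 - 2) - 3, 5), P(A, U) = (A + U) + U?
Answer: 1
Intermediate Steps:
P(A, U) = A + 2*U
D = -2 (D = 0 - (((-3 - 2) - 3) + 2*5) = 0 - ((-5 - 3) + 10) = 0 - (-8 + 10) = 0 - 1*2 = 0 - 2 = -2)
((4*D + (O + 6)) + 5)**2 = ((4*(-2) + (-2 + 6)) + 5)**2 = ((-8 + 4) + 5)**2 = (-4 + 5)**2 = 1**2 = 1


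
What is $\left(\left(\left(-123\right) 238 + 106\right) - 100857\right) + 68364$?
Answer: $-61661$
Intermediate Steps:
$\left(\left(\left(-123\right) 238 + 106\right) - 100857\right) + 68364 = \left(\left(-29274 + 106\right) - 100857\right) + 68364 = \left(-29168 - 100857\right) + 68364 = -130025 + 68364 = -61661$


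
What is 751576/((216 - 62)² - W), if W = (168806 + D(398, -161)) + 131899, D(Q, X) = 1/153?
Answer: -57495564/21189659 ≈ -2.7134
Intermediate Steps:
D(Q, X) = 1/153
W = 46007866/153 (W = (168806 + 1/153) + 131899 = 25827319/153 + 131899 = 46007866/153 ≈ 3.0071e+5)
751576/((216 - 62)² - W) = 751576/((216 - 62)² - 1*46007866/153) = 751576/(154² - 46007866/153) = 751576/(23716 - 46007866/153) = 751576/(-42379318/153) = 751576*(-153/42379318) = -57495564/21189659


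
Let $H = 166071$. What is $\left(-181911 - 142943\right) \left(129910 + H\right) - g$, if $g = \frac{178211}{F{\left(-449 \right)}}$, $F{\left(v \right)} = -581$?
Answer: $- \frac{55863505262483}{581} \approx -9.6151 \cdot 10^{10}$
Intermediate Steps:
$g = - \frac{178211}{581}$ ($g = \frac{178211}{-581} = 178211 \left(- \frac{1}{581}\right) = - \frac{178211}{581} \approx -306.73$)
$\left(-181911 - 142943\right) \left(129910 + H\right) - g = \left(-181911 - 142943\right) \left(129910 + 166071\right) - - \frac{178211}{581} = \left(-324854\right) 295981 + \frac{178211}{581} = -96150611774 + \frac{178211}{581} = - \frac{55863505262483}{581}$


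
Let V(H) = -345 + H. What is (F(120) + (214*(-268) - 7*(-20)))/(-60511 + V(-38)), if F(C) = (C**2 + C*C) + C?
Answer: 14146/30447 ≈ 0.46461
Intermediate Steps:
F(C) = C + 2*C**2 (F(C) = (C**2 + C**2) + C = 2*C**2 + C = C + 2*C**2)
(F(120) + (214*(-268) - 7*(-20)))/(-60511 + V(-38)) = (120*(1 + 2*120) + (214*(-268) - 7*(-20)))/(-60511 + (-345 - 38)) = (120*(1 + 240) + (-57352 + 140))/(-60511 - 383) = (120*241 - 57212)/(-60894) = (28920 - 57212)*(-1/60894) = -28292*(-1/60894) = 14146/30447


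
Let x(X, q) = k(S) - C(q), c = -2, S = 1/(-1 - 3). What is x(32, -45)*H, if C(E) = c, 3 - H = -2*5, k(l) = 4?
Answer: 78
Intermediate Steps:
S = -¼ (S = 1/(-4) = -¼ ≈ -0.25000)
H = 13 (H = 3 - (-2)*5 = 3 - 1*(-10) = 3 + 10 = 13)
C(E) = -2
x(X, q) = 6 (x(X, q) = 4 - 1*(-2) = 4 + 2 = 6)
x(32, -45)*H = 6*13 = 78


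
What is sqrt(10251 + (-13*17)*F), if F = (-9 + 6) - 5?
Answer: sqrt(12019) ≈ 109.63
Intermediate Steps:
F = -8 (F = -3 - 5 = -8)
sqrt(10251 + (-13*17)*F) = sqrt(10251 - 13*17*(-8)) = sqrt(10251 - 221*(-8)) = sqrt(10251 + 1768) = sqrt(12019)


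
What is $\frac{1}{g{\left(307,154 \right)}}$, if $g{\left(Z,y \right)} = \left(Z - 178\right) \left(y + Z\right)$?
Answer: $\frac{1}{59469} \approx 1.6815 \cdot 10^{-5}$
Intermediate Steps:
$g{\left(Z,y \right)} = \left(-178 + Z\right) \left(Z + y\right)$
$\frac{1}{g{\left(307,154 \right)}} = \frac{1}{307^{2} - 54646 - 27412 + 307 \cdot 154} = \frac{1}{94249 - 54646 - 27412 + 47278} = \frac{1}{59469}$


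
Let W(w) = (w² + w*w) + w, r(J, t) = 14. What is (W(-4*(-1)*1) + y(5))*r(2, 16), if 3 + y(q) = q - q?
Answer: 462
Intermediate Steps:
W(w) = w + 2*w² (W(w) = (w² + w²) + w = 2*w² + w = w + 2*w²)
y(q) = -3 (y(q) = -3 + (q - q) = -3 + 0 = -3)
(W(-4*(-1)*1) + y(5))*r(2, 16) = ((-4*(-1)*1)*(1 + 2*(-4*(-1)*1)) - 3)*14 = ((4*1)*(1 + 2*(4*1)) - 3)*14 = (4*(1 + 2*4) - 3)*14 = (4*(1 + 8) - 3)*14 = (4*9 - 3)*14 = (36 - 3)*14 = 33*14 = 462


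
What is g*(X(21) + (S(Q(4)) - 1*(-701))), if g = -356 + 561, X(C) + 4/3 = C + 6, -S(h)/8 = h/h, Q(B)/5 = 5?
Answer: 441980/3 ≈ 1.4733e+5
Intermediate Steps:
Q(B) = 25 (Q(B) = 5*5 = 25)
S(h) = -8 (S(h) = -8*h/h = -8*1 = -8)
X(C) = 14/3 + C (X(C) = -4/3 + (C + 6) = -4/3 + (6 + C) = 14/3 + C)
g = 205
g*(X(21) + (S(Q(4)) - 1*(-701))) = 205*((14/3 + 21) + (-8 - 1*(-701))) = 205*(77/3 + (-8 + 701)) = 205*(77/3 + 693) = 205*(2156/3) = 441980/3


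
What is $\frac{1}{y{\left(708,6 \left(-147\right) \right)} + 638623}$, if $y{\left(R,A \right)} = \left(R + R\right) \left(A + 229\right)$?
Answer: $- \frac{1}{286025} \approx -3.4962 \cdot 10^{-6}$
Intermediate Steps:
$y{\left(R,A \right)} = 2 R \left(229 + A\right)$
$\frac{1}{y{\left(708,6 \left(-147\right) \right)} + 638623} = \frac{1}{2 \cdot 708 \left(229 + 6 \left(-147\right)\right) + 638623} = \frac{1}{2 \cdot 708 \left(229 - 882\right) + 638623} = \frac{1}{2 \cdot 708 \left(-653\right) + 638623} = \frac{1}{-924648 + 638623} = \frac{1}{-286025} = - \frac{1}{286025}$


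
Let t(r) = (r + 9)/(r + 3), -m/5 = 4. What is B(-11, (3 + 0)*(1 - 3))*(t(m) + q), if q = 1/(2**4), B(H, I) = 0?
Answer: 0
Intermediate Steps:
m = -20 (m = -5*4 = -20)
q = 1/16 ≈ 0.062500
t(r) = (9 + r)/(3 + r)
B(-11, (3 + 0)*(1 - 3))*(t(m) + q) = 0*((9 - 20)/(3 - 20) + 1/16) = 0*(-11/(-17) + 1/16) = 0*(-1/17*(-11) + 1/16) = 0*(11/17 + 1/16) = 0*(193/272) = 0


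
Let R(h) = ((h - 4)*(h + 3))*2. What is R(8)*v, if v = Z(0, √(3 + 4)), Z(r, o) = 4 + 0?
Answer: 352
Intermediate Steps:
Z(r, o) = 4
v = 4
R(h) = 2*(-4 + h)*(3 + h) (R(h) = ((-4 + h)*(3 + h))*2 = 2*(-4 + h)*(3 + h))
R(8)*v = (-24 - 2*8 + 2*8²)*4 = (-24 - 16 + 2*64)*4 = (-24 - 16 + 128)*4 = 88*4 = 352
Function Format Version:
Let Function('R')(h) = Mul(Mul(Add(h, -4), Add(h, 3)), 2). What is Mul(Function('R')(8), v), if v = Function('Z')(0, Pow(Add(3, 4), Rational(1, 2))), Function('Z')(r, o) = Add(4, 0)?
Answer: 352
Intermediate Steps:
Function('Z')(r, o) = 4
v = 4
Function('R')(h) = Mul(2, Add(-4, h), Add(3, h)) (Function('R')(h) = Mul(Mul(Add(-4, h), Add(3, h)), 2) = Mul(2, Add(-4, h), Add(3, h)))
Mul(Function('R')(8), v) = Mul(Add(-24, Mul(-2, 8), Mul(2, Pow(8, 2))), 4) = Mul(Add(-24, -16, Mul(2, 64)), 4) = Mul(Add(-24, -16, 128), 4) = Mul(88, 4) = 352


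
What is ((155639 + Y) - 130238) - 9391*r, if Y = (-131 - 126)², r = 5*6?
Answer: -190280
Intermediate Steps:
r = 30
Y = 66049 (Y = (-257)² = 66049)
((155639 + Y) - 130238) - 9391*r = ((155639 + 66049) - 130238) - 9391*30 = (221688 - 130238) - 281730 = 91450 - 281730 = -190280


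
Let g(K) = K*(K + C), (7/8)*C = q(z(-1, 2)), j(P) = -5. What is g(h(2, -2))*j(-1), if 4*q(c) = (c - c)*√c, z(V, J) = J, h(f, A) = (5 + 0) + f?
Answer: -245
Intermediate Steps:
h(f, A) = 5 + f
q(c) = 0 (q(c) = ((c - c)*√c)/4 = (0*√c)/4 = (¼)*0 = 0)
C = 0 (C = (8/7)*0 = 0)
g(K) = K² (g(K) = K*(K + 0) = K*K = K²)
g(h(2, -2))*j(-1) = (5 + 2)²*(-5) = 7²*(-5) = 49*(-5) = -245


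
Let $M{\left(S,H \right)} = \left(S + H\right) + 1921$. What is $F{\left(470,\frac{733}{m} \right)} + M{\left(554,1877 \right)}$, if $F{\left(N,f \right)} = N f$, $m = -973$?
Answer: $\frac{3889986}{973} \approx 3997.9$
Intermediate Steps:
$M{\left(S,H \right)} = 1921 + H + S$ ($M{\left(S,H \right)} = \left(H + S\right) + 1921 = 1921 + H + S$)
$F{\left(470,\frac{733}{m} \right)} + M{\left(554,1877 \right)} = 470 \frac{733}{-973} + \left(1921 + 1877 + 554\right) = 470 \cdot 733 \left(- \frac{1}{973}\right) + 4352 = 470 \left(- \frac{733}{973}\right) + 4352 = - \frac{344510}{973} + 4352 = \frac{3889986}{973}$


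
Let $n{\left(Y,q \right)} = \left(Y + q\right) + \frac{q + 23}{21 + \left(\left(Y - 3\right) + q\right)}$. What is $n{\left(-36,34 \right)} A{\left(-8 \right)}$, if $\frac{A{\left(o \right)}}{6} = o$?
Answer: $-75$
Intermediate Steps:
$A{\left(o \right)} = 6 o$
$n{\left(Y,q \right)} = Y + q + \frac{23 + q}{18 + Y + q}$ ($n{\left(Y,q \right)} = \left(Y + q\right) + \frac{23 + q}{21 + \left(\left(-3 + Y\right) + q\right)} = \left(Y + q\right) + \frac{23 + q}{21 + \left(-3 + Y + q\right)} = \left(Y + q\right) + \frac{23 + q}{18 + Y + q} = Y + q + \frac{23 + q}{18 + Y + q}$)
$n{\left(-36,34 \right)} A{\left(-8 \right)} = \frac{23 + \left(-36\right)^{2} + 34^{2} + 18 \left(-36\right) + 19 \cdot 34 + 2 \left(-36\right) 34}{18 - 36 + 34} \cdot 6 \left(-8\right) = \frac{23 + 1296 + 1156 - 648 + 646 - 2448}{16} \left(-48\right) = \frac{1}{16} \cdot 25 \left(-48\right) = \frac{25}{16} \left(-48\right) = -75$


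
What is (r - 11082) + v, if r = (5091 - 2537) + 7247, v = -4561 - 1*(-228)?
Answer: -5614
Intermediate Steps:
v = -4333 (v = -4561 + 228 = -4333)
r = 9801 (r = 2554 + 7247 = 9801)
(r - 11082) + v = (9801 - 11082) - 4333 = -1281 - 4333 = -5614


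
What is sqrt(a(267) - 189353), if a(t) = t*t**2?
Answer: sqrt(18844810) ≈ 4341.1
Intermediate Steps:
a(t) = t**3
sqrt(a(267) - 189353) = sqrt(267**3 - 189353) = sqrt(19034163 - 189353) = sqrt(18844810)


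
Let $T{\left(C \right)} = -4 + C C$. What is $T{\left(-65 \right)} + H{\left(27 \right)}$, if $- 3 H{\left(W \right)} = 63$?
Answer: $4200$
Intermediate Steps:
$T{\left(C \right)} = -4 + C^{2}$
$H{\left(W \right)} = -21$ ($H{\left(W \right)} = \left(- \frac{1}{3}\right) 63 = -21$)
$T{\left(-65 \right)} + H{\left(27 \right)} = \left(-4 + \left(-65\right)^{2}\right) - 21 = \left(-4 + 4225\right) - 21 = 4221 - 21 = 4200$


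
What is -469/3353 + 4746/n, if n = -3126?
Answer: -413796/249559 ≈ -1.6581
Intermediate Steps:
-469/3353 + 4746/n = -469/3353 + 4746/(-3126) = -469*1/3353 + 4746*(-1/3126) = -67/479 - 791/521 = -413796/249559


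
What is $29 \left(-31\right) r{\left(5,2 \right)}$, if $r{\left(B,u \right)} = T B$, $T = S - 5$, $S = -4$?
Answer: $40455$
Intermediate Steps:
$T = -9$ ($T = -4 - 5 = -9$)
$r{\left(B,u \right)} = - 9 B$
$29 \left(-31\right) r{\left(5,2 \right)} = 29 \left(-31\right) \left(\left(-9\right) 5\right) = \left(-899\right) \left(-45\right) = 40455$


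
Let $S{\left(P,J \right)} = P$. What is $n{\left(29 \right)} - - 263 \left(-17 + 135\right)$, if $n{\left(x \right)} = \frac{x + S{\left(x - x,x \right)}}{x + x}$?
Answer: $\frac{62069}{2} \approx 31035.0$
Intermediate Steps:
$n{\left(x \right)} = \frac{1}{2}$ ($n{\left(x \right)} = \frac{x + \left(x - x\right)}{x + x} = \frac{x + 0}{2 x} = x \frac{1}{2 x} = \frac{1}{2}$)
$n{\left(29 \right)} - - 263 \left(-17 + 135\right) = \frac{1}{2} - - 263 \left(-17 + 135\right) = \frac{1}{2} - \left(-263\right) 118 = \frac{1}{2} - -31034 = \frac{1}{2} + 31034 = \frac{62069}{2}$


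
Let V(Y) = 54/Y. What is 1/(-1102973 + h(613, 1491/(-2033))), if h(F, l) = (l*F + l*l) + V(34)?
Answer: -70262513/77529093531832 ≈ -9.0627e-7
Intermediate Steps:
h(F, l) = 27/17 + l**2 + F*l (h(F, l) = (l*F + l*l) + 54/34 = (F*l + l**2) + 54*(1/34) = (l**2 + F*l) + 27/17 = 27/17 + l**2 + F*l)
1/(-1102973 + h(613, 1491/(-2033))) = 1/(-1102973 + (27/17 + (1491/(-2033))**2 + 613*(1491/(-2033)))) = 1/(-1102973 + (27/17 + (1491*(-1/2033))**2 + 613*(1491*(-1/2033)))) = 1/(-1102973 + (27/17 + (-1491/2033)**2 + 613*(-1491/2033))) = 1/(-1102973 + (27/17 + 2223081/4133089 - 913983/2033)) = 1/(-1102973 - 31438780683/70262513) = 1/(-77529093531832/70262513) = -70262513/77529093531832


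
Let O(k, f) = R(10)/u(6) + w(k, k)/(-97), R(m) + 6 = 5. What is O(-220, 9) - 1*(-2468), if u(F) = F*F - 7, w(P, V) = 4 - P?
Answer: 6935891/2813 ≈ 2465.7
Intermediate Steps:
R(m) = -1 (R(m) = -6 + 5 = -1)
u(F) = -7 + F² (u(F) = F² - 7 = -7 + F²)
O(k, f) = -213/2813 + k/97 (O(k, f) = -1/(-7 + 6²) + (4 - k)/(-97) = -1/(-7 + 36) + (4 - k)*(-1/97) = -1/29 + (-4/97 + k/97) = -213/2813 + k/97)
O(-220, 9) - 1*(-2468) = (-213/2813 + (1/97)*(-220)) - 1*(-2468) = (-213/2813 - 220/97) + 2468 = -6593/2813 + 2468 = 6935891/2813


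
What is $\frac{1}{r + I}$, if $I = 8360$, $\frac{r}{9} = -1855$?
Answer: $- \frac{1}{8335} \approx -0.00011998$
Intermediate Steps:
$r = -16695$ ($r = 9 \left(-1855\right) = -16695$)
$\frac{1}{r + I} = \frac{1}{-16695 + 8360} = \frac{1}{-8335} = - \frac{1}{8335}$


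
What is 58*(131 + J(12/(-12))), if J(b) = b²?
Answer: 7656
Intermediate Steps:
58*(131 + J(12/(-12))) = 58*(131 + (12/(-12))²) = 58*(131 + (12*(-1/12))²) = 58*(131 + (-1)²) = 58*(131 + 1) = 58*132 = 7656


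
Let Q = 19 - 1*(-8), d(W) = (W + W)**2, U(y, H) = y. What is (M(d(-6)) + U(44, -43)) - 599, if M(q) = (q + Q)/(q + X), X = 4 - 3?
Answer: -80304/145 ≈ -553.82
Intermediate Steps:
d(W) = 4*W**2 (d(W) = (2*W)**2 = 4*W**2)
X = 1
Q = 27 (Q = 19 + 8 = 27)
M(q) = (27 + q)/(1 + q) (M(q) = (q + 27)/(q + 1) = (27 + q)/(1 + q))
(M(d(-6)) + U(44, -43)) - 599 = ((27 + 4*(-6)**2)/(1 + 4*(-6)**2) + 44) - 599 = ((27 + 4*36)/(1 + 4*36) + 44) - 599 = ((27 + 144)/(1 + 144) + 44) - 599 = (171/145 + 44) - 599 = 6551/145 - 599 = -80304/145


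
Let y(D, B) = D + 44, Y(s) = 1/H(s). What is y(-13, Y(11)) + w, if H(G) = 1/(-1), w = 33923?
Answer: 33954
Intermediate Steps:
H(G) = -1 (H(G) = 1*(-1) = -1)
Y(s) = -1 (Y(s) = 1/(-1) = -1)
y(D, B) = 44 + D
y(-13, Y(11)) + w = (44 - 13) + 33923 = 31 + 33923 = 33954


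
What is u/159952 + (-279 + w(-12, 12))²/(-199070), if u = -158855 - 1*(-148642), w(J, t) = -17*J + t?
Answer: -1333975699/15920822320 ≈ -0.083788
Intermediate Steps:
w(J, t) = t - 17*J
u = -10213 (u = -158855 + 148642 = -10213)
u/159952 + (-279 + w(-12, 12))²/(-199070) = -10213/159952 + (-279 + (12 - 17*(-12)))²/(-199070) = -10213*1/159952 + (-279 + (12 + 204))²*(-1/199070) = -10213/159952 + (-279 + 216)²*(-1/199070) = -10213/159952 + (-63)²*(-1/199070) = -10213/159952 + 3969*(-1/199070) = -10213/159952 - 3969/199070 = -1333975699/15920822320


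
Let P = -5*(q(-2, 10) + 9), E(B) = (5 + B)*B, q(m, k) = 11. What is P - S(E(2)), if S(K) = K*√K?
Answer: -100 - 14*√14 ≈ -152.38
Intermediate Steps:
E(B) = B*(5 + B)
S(K) = K^(3/2)
P = -100 (P = -5*(11 + 9) = -5*20 = -100)
P - S(E(2)) = -100 - (2*(5 + 2))^(3/2) = -100 - (2*7)^(3/2) = -100 - 14^(3/2) = -100 - 14*√14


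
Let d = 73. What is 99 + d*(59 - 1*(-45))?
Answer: 7691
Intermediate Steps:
99 + d*(59 - 1*(-45)) = 99 + 73*(59 - 1*(-45)) = 99 + 73*(59 + 45) = 99 + 73*104 = 99 + 7592 = 7691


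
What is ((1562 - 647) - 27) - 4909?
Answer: -4021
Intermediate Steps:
((1562 - 647) - 27) - 4909 = (915 - 27) - 4909 = 888 - 4909 = -4021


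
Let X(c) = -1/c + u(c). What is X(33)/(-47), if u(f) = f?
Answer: -1088/1551 ≈ -0.70148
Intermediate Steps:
X(c) = c - 1/c (X(c) = -1/c + c = c - 1/c)
X(33)/(-47) = (33 - 1/33)/(-47) = -(33 - 1*1/33)/47 = -(33 - 1/33)/47 = -1/47*1088/33 = -1088/1551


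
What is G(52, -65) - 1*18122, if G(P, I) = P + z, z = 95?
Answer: -17975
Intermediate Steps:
G(P, I) = 95 + P (G(P, I) = P + 95 = 95 + P)
G(52, -65) - 1*18122 = (95 + 52) - 1*18122 = 147 - 18122 = -17975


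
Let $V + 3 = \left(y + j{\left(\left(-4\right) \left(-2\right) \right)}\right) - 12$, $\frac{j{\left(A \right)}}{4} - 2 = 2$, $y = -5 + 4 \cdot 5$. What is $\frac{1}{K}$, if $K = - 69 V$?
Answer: $- \frac{1}{1104} \approx -0.0009058$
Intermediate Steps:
$y = 15$ ($y = -5 + 20 = 15$)
$j{\left(A \right)} = 16$ ($j{\left(A \right)} = 8 + 4 \cdot 2 = 8 + 8 = 16$)
$V = 16$ ($V = -3 + \left(\left(15 + 16\right) - 12\right) = -3 + \left(31 - 12\right) = -3 + 19 = 16$)
$K = -1104$ ($K = \left(-69\right) 16 = -1104$)
$\frac{1}{K} = \frac{1}{-1104} = - \frac{1}{1104}$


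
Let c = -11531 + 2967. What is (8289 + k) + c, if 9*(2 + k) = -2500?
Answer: -4993/9 ≈ -554.78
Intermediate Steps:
c = -8564
k = -2518/9 (k = -2 + (⅑)*(-2500) = -2 - 2500/9 = -2518/9 ≈ -279.78)
(8289 + k) + c = (8289 - 2518/9) - 8564 = 72083/9 - 8564 = -4993/9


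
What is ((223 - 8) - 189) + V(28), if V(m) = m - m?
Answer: 26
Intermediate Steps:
V(m) = 0
((223 - 8) - 189) + V(28) = ((223 - 8) - 189) + 0 = (215 - 189) + 0 = 26 + 0 = 26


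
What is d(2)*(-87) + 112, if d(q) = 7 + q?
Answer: -671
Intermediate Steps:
d(2)*(-87) + 112 = (7 + 2)*(-87) + 112 = 9*(-87) + 112 = -783 + 112 = -671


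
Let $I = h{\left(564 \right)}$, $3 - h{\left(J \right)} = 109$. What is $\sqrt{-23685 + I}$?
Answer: $i \sqrt{23791} \approx 154.24 i$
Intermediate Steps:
$h{\left(J \right)} = -106$ ($h{\left(J \right)} = 3 - 109 = -106$)
$I = -106$
$\sqrt{-23685 + I} = \sqrt{-23685 - 106} = \sqrt{-23791} = i \sqrt{23791}$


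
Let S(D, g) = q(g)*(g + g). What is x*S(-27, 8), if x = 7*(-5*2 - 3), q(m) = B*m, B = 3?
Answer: -34944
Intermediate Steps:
q(m) = 3*m
S(D, g) = 6*g² (S(D, g) = (3*g)*(g + g) = (3*g)*(2*g) = 6*g²)
x = -91 (x = 7*(-10 - 3) = 7*(-13) = -91)
x*S(-27, 8) = -546*8² = -546*64 = -91*384 = -34944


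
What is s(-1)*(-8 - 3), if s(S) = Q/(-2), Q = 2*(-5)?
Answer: -55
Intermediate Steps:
Q = -10
s(S) = 5 (s(S) = -10/(-2) = -10*(-1/2) = 5)
s(-1)*(-8 - 3) = 5*(-8 - 3) = 5*(-11) = -55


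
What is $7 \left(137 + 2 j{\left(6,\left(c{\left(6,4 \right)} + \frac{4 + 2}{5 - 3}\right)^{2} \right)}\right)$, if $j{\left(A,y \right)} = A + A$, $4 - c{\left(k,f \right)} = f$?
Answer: $1127$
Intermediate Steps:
$c{\left(k,f \right)} = 4 - f$
$j{\left(A,y \right)} = 2 A$
$7 \left(137 + 2 j{\left(6,\left(c{\left(6,4 \right)} + \frac{4 + 2}{5 - 3}\right)^{2} \right)}\right) = 7 \left(137 + 2 \cdot 2 \cdot 6\right) = 7 \left(137 + 2 \cdot 12\right) = 7 \left(137 + 24\right) = 7 \cdot 161 = 1127$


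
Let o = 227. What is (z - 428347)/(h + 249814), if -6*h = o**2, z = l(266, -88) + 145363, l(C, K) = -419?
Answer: -1700418/1447355 ≈ -1.1748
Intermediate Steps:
z = 144944 (z = -419 + 145363 = 144944)
h = -51529/6 (h = -1/6*227**2 = -1/6*51529 = -51529/6 ≈ -8588.2)
(z - 428347)/(h + 249814) = (144944 - 428347)/(-51529/6 + 249814) = -283403/1447355/6 = -283403*6/1447355 = -1700418/1447355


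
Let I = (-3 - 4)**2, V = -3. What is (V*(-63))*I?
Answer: 9261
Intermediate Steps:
I = 49 (I = (-7)**2 = 49)
(V*(-63))*I = -3*(-63)*49 = 189*49 = 9261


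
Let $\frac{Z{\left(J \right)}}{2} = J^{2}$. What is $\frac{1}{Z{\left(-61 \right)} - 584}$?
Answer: $\frac{1}{6858} \approx 0.00014582$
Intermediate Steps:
$Z{\left(J \right)} = 2 J^{2}$
$\frac{1}{Z{\left(-61 \right)} - 584} = \frac{1}{2 \left(-61\right)^{2} - 584} = \frac{1}{2 \cdot 3721 - 584} = \frac{1}{7442 - 584} = \frac{1}{6858}$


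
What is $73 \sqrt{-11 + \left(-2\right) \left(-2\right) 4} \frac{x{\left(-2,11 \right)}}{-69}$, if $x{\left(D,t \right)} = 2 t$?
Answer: $- \frac{1606 \sqrt{5}}{69} \approx -52.045$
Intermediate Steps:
$73 \sqrt{-11 + \left(-2\right) \left(-2\right) 4} \frac{x{\left(-2,11 \right)}}{-69} = 73 \sqrt{-11 + \left(-2\right) \left(-2\right) 4} \frac{2 \cdot 11}{-69} = 73 \sqrt{-11 + 4 \cdot 4} \cdot 22 \left(- \frac{1}{69}\right) = 73 \sqrt{-11 + 16} \left(- \frac{22}{69}\right) = 73 \sqrt{5} \left(- \frac{22}{69}\right) = - \frac{1606 \sqrt{5}}{69}$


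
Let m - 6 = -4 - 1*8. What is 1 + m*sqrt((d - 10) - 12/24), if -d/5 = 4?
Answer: 1 - 3*I*sqrt(122) ≈ 1.0 - 33.136*I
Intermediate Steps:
d = -20 (d = -5*4 = -20)
m = -6 (m = 6 + (-4 - 1*8) = 6 + (-4 - 8) = 6 - 12 = -6)
1 + m*sqrt((d - 10) - 12/24) = 1 - 6*sqrt((-20 - 10) - 12/24) = 1 - 6*sqrt(-30 - 12*1/24) = 1 - 6*sqrt(-30 - 1/2) = 1 - 3*I*sqrt(122)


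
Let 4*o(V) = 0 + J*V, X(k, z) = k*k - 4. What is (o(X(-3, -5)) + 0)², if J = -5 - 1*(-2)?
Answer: 225/16 ≈ 14.063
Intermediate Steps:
X(k, z) = -4 + k² (X(k, z) = k² - 4 = -4 + k²)
J = -3 (J = -5 + 2 = -3)
o(V) = -3*V/4 (o(V) = (0 - 3*V)/4 = (-3*V)/4 = -3*V/4)
(o(X(-3, -5)) + 0)² = (-3*(-4 + (-3)²)/4 + 0)² = (-3*(-4 + 9)/4 + 0)² = (-¾*5 + 0)² = (-15/4 + 0)² = (-15/4)² = 225/16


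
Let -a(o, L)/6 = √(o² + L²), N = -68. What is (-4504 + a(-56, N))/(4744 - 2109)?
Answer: -4504/2635 - 24*√485/2635 ≈ -1.9099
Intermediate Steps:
a(o, L) = -6*√(L² + o²) (a(o, L) = -6*√(o² + L²) = -6*√(L² + o²))
(-4504 + a(-56, N))/(4744 - 2109) = (-4504 - 6*√((-68)² + (-56)²))/(4744 - 2109) = (-4504 - 6*√(4624 + 3136))/2635 = (-4504 - 24*√485)*(1/2635) = -4504/2635 - 24*√485/2635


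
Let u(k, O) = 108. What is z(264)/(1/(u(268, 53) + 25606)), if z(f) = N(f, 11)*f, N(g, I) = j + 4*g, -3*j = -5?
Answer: 7179965936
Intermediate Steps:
j = 5/3 (j = -1/3*(-5) = 5/3 ≈ 1.6667)
N(g, I) = 5/3 + 4*g
z(f) = f*(5/3 + 4*f) (z(f) = (5/3 + 4*f)*f = f*(5/3 + 4*f))
z(264)/(1/(u(268, 53) + 25606)) = ((1/3)*264*(5 + 12*264))/(1/(108 + 25606)) = ((1/3)*264*(5 + 3168))/(1/25714) = ((1/3)*264*3173)/(1/25714) = 279224*25714 = 7179965936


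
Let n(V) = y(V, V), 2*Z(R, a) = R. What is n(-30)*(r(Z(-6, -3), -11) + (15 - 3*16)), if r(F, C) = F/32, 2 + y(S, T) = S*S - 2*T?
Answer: -507261/16 ≈ -31704.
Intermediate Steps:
y(S, T) = -2 + S² - 2*T (y(S, T) = -2 + (S*S - 2*T) = -2 + (S² - 2*T) = -2 + S² - 2*T)
Z(R, a) = R/2
r(F, C) = F/32 (r(F, C) = F*(1/32) = F/32)
n(V) = -2 + V² - 2*V
n(-30)*(r(Z(-6, -3), -11) + (15 - 3*16)) = (-2 + (-30)² - 2*(-30))*(((½)*(-6))/32 + (15 - 3*16)) = (-2 + 900 + 60)*((1/32)*(-3) + (15 - 48)) = 958*(-3/32 - 33) = 958*(-1059/32) = -507261/16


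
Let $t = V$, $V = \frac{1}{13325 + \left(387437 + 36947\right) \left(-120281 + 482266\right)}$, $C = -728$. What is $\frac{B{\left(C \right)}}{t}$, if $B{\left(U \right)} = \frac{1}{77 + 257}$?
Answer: $\frac{153620655565}{334} \approx 4.5994 \cdot 10^{8}$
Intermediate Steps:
$V = \frac{1}{153620655565}$ ($V = \frac{1}{13325 + 424384 \cdot 361985} = \frac{1}{13325 + 153620642240} = \frac{1}{153620655565} \approx 6.5095 \cdot 10^{-12}$)
$B{\left(U \right)} = \frac{1}{334}$
$t = \frac{1}{153620655565} \approx 6.5095 \cdot 10^{-12}$
$\frac{B{\left(C \right)}}{t} = \frac{\frac{1}{\frac{1}{153620655565}}}{334} = \frac{1}{334} \cdot 153620655565 = \frac{153620655565}{334}$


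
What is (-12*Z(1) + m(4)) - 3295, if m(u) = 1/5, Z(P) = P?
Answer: -16534/5 ≈ -3306.8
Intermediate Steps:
m(u) = 1/5
(-12*Z(1) + m(4)) - 3295 = (-12*1 + 1/5) - 3295 = (-12 + 1/5) - 3295 = -59/5 - 3295 = -16534/5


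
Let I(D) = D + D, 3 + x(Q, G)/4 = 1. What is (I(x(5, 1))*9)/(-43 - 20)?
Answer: 16/7 ≈ 2.2857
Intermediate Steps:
x(Q, G) = -8 (x(Q, G) = -12 + 4*1 = -12 + 4 = -8)
I(D) = 2*D
(I(x(5, 1))*9)/(-43 - 20) = ((2*(-8))*9)/(-43 - 20) = -16*9/(-63) = -144*(-1/63) = 16/7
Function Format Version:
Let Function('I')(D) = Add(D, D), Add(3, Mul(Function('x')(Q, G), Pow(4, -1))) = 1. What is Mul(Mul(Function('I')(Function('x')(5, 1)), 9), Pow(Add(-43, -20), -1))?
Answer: Rational(16, 7) ≈ 2.2857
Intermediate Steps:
Function('x')(Q, G) = -8 (Function('x')(Q, G) = Add(-12, Mul(4, 1)) = Add(-12, 4) = -8)
Function('I')(D) = Mul(2, D)
Mul(Mul(Function('I')(Function('x')(5, 1)), 9), Pow(Add(-43, -20), -1)) = Mul(Mul(Mul(2, -8), 9), Pow(Add(-43, -20), -1)) = Mul(Mul(-16, 9), Pow(-63, -1)) = Mul(-144, Rational(-1, 63)) = Rational(16, 7)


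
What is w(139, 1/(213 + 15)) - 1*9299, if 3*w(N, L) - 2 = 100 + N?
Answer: -27656/3 ≈ -9218.7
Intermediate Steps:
w(N, L) = 34 + N/3 (w(N, L) = ⅔ + (100 + N)/3 = ⅔ + (100/3 + N/3) = 34 + N/3)
w(139, 1/(213 + 15)) - 1*9299 = (34 + (⅓)*139) - 1*9299 = (34 + 139/3) - 9299 = 241/3 - 9299 = -27656/3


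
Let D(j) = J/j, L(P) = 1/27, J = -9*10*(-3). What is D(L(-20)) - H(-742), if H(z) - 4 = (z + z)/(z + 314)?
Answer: 779231/107 ≈ 7282.5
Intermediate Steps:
J = 270 (J = -90*(-3) = 270)
H(z) = 4 + 2*z/(314 + z) (H(z) = 4 + (z + z)/(z + 314) = 4 + (2*z)/(314 + z) = 4 + 2*z/(314 + z))
L(P) = 1/27
D(j) = 270/j
D(L(-20)) - H(-742) = 270/(1/27) - 2*(628 + 3*(-742))/(314 - 742) = 270*27 - 2*(628 - 2226)/(-428) = 7290 - 2*(-1)*(-1598)/428 = 7290 - 1*799/107 = 7290 - 799/107 = 779231/107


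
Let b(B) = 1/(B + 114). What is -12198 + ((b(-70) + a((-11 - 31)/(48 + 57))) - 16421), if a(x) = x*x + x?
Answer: -31481139/1100 ≈ -28619.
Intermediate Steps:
a(x) = x + x² (a(x) = x² + x = x + x²)
b(B) = 1/(114 + B)
-12198 + ((b(-70) + a((-11 - 31)/(48 + 57))) - 16421) = -12198 + ((1/(114 - 70) + ((-11 - 31)/(48 + 57))*(1 + (-11 - 31)/(48 + 57))) - 16421) = -12198 + ((1/44 + (-42/105)*(1 - 42/105)) - 16421) = -12198 + ((1/44 + (-42*1/105)*(1 - 42*1/105)) - 16421) = -12198 + ((1/44 - 2*(1 - ⅖)/5) - 16421) = -12198 + ((1/44 - ⅖*⅗) - 16421) = -12198 + ((1/44 - 6/25) - 16421) = -12198 + (-239/1100 - 16421) = -12198 - 18063339/1100 = -31481139/1100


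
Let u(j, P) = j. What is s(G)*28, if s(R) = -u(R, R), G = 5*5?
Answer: -700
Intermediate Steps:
G = 25
s(R) = -R
s(G)*28 = -1*25*28 = -25*28 = -700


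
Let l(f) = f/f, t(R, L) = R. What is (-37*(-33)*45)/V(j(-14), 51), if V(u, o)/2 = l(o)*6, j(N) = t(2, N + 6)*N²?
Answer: 18315/4 ≈ 4578.8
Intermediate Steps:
j(N) = 2*N²
l(f) = 1
V(u, o) = 12 (V(u, o) = 2*(1*6) = 2*6 = 12)
(-37*(-33)*45)/V(j(-14), 51) = (-37*(-33)*45)/12 = (1221*45)*(1/12) = 54945*(1/12) = 18315/4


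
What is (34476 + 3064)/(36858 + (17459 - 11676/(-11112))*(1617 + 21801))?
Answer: 17381020/189328259217 ≈ 9.1804e-5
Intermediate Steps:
(34476 + 3064)/(36858 + (17459 - 11676/(-11112))*(1617 + 21801)) = 37540/(36858 + (17459 - 11676*(-1/11112))*23418) = 37540/(36858 + (17459 + 973/926)*23418) = 37540/(36858 + (16168007/926)*23418) = 37540/(36858 + 189311193963/463) = 37540/(189328259217/463) = 37540*(463/189328259217) = 17381020/189328259217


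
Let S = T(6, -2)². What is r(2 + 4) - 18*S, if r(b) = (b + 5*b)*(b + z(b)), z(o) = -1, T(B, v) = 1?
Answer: 162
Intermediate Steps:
S = 1 (S = 1² = 1)
r(b) = 6*b*(-1 + b) (r(b) = (b + 5*b)*(b - 1) = (6*b)*(-1 + b) = 6*b*(-1 + b))
r(2 + 4) - 18*S = 6*(2 + 4)*(-1 + (2 + 4)) - 18*1 = 6*6*(-1 + 6) - 18 = 6*6*5 - 18 = 180 - 18 = 162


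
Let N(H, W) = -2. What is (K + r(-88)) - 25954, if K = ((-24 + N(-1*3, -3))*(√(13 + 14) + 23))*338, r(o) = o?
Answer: -228166 - 26364*√3 ≈ -2.7383e+5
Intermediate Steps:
K = -202124 - 26364*√3 (K = ((-24 - 2)*(√(13 + 14) + 23))*338 = -26*(√27 + 23)*338 = -26*(3*√3 + 23)*338 = -26*(23 + 3*√3)*338 = (-598 - 78*√3)*338 = -202124 - 26364*√3 ≈ -2.4779e+5)
(K + r(-88)) - 25954 = ((-202124 - 26364*√3) - 88) - 25954 = (-202212 - 26364*√3) - 25954 = -228166 - 26364*√3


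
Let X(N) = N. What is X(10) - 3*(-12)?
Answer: 46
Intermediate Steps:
X(10) - 3*(-12) = 10 - 3*(-12) = 10 - 1*(-36) = 10 + 36 = 46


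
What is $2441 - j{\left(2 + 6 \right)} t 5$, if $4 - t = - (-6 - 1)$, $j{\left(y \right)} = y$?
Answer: $2561$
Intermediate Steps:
$t = -3$ ($t = 4 - - (-6 - 1) = 4 - \left(-1\right) \left(-7\right) = 4 - 7 = -3$)
$2441 - j{\left(2 + 6 \right)} t 5 = 2441 - \left(2 + 6\right) \left(-3\right) 5 = 2441 - 8 \left(-3\right) 5 = 2441 - \left(-24\right) 5 = 2441 - -120 = 2441 + 120 = 2561$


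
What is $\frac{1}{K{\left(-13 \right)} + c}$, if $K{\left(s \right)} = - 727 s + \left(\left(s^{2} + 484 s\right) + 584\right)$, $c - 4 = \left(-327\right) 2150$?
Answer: $- \frac{1}{699134} \approx -1.4303 \cdot 10^{-6}$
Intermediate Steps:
$c = -703046$ ($c = 4 - 703050 = -703046$)
$K{\left(s \right)} = 584 + s^{2} - 243 s$ ($K{\left(s \right)} = - 727 s + \left(584 + s^{2} + 484 s\right) = 584 + s^{2} - 243 s$)
$\frac{1}{K{\left(-13 \right)} + c} = \frac{1}{\left(584 + \left(-13\right)^{2} - -3159\right) - 703046} = \frac{1}{\left(584 + 169 + 3159\right) - 703046} = \frac{1}{3912 - 703046} = \frac{1}{-699134} = - \frac{1}{699134}$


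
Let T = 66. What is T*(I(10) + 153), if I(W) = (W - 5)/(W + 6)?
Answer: 80949/8 ≈ 10119.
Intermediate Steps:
I(W) = (-5 + W)/(6 + W)
T*(I(10) + 153) = 66*((-5 + 10)/(6 + 10) + 153) = 66*(5/16 + 153) = 66*(2453/16) = 80949/8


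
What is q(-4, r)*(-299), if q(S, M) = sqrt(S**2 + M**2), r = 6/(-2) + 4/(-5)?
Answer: -299*sqrt(761)/5 ≈ -1649.7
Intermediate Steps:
r = -19/5 (r = 6*(-1/2) + 4*(-1/5) = -3 - 4/5 = -19/5 ≈ -3.8000)
q(S, M) = sqrt(M**2 + S**2)
q(-4, r)*(-299) = sqrt((-19/5)**2 + (-4)**2)*(-299) = sqrt(361/25 + 16)*(-299) = sqrt(761/25)*(-299) = (sqrt(761)/5)*(-299) = -299*sqrt(761)/5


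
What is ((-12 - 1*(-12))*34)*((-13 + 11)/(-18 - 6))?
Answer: 0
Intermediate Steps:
((-12 - 1*(-12))*34)*((-13 + 11)/(-18 - 6)) = ((-12 + 12)*34)*(-2/(-24)) = (0*34)*(-2*(-1/24)) = 0*(1/12) = 0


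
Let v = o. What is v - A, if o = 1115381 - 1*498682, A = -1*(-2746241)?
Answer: -2129542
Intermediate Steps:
A = 2746241
o = 616699 (o = 1115381 - 498682 = 616699)
v = 616699
v - A = 616699 - 1*2746241 = 616699 - 2746241 = -2129542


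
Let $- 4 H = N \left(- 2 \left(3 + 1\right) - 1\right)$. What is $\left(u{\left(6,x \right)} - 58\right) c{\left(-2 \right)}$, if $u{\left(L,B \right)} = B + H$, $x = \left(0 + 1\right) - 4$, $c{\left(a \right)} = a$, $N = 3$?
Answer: $\frac{217}{2} \approx 108.5$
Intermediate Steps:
$H = \frac{27}{4}$ ($H = - \frac{3 \left(- 2 \left(3 + 1\right) - 1\right)}{4} = - \frac{3 \left(\left(-2\right) 4 - 1\right)}{4} = - \frac{3 \left(-8 - 1\right)}{4} = - \frac{3 \left(-9\right)}{4} = \left(- \frac{1}{4}\right) \left(-27\right) = \frac{27}{4} \approx 6.75$)
$x = -3$ ($x = 1 - 4 = -3$)
$u{\left(L,B \right)} = \frac{27}{4} + B$ ($u{\left(L,B \right)} = B + \frac{27}{4} = \frac{27}{4} + B$)
$\left(u{\left(6,x \right)} - 58\right) c{\left(-2 \right)} = \left(\left(\frac{27}{4} - 3\right) - 58\right) \left(-2\right) = \left(\frac{15}{4} - 58\right) \left(-2\right) = \left(- \frac{217}{4}\right) \left(-2\right) = \frac{217}{2}$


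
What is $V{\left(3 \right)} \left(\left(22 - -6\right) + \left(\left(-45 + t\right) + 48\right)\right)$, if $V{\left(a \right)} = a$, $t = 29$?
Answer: $180$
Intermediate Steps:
$V{\left(3 \right)} \left(\left(22 - -6\right) + \left(\left(-45 + t\right) + 48\right)\right) = 3 \left(\left(22 - -6\right) + \left(\left(-45 + 29\right) + 48\right)\right) = 3 \left(\left(22 + 6\right) + \left(-16 + 48\right)\right) = 3 \left(28 + 32\right) = 3 \cdot 60 = 180$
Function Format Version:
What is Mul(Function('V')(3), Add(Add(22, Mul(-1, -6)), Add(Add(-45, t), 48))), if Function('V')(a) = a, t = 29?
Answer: 180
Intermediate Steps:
Mul(Function('V')(3), Add(Add(22, Mul(-1, -6)), Add(Add(-45, t), 48))) = Mul(3, Add(Add(22, Mul(-1, -6)), Add(Add(-45, 29), 48))) = Mul(3, Add(Add(22, 6), Add(-16, 48))) = Mul(3, Add(28, 32)) = Mul(3, 60) = 180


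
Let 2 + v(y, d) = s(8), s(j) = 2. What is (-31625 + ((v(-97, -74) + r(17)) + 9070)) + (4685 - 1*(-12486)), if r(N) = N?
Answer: -5367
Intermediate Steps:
v(y, d) = 0 (v(y, d) = -2 + 2 = 0)
(-31625 + ((v(-97, -74) + r(17)) + 9070)) + (4685 - 1*(-12486)) = (-31625 + ((0 + 17) + 9070)) + (4685 - 1*(-12486)) = (-31625 + (17 + 9070)) + (4685 + 12486) = (-31625 + 9087) + 17171 = -22538 + 17171 = -5367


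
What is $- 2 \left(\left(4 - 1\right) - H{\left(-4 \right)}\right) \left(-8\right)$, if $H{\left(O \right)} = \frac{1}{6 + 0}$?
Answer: $\frac{136}{3} \approx 45.333$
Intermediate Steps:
$H{\left(O \right)} = \frac{1}{6}$
$- 2 \left(\left(4 - 1\right) - H{\left(-4 \right)}\right) \left(-8\right) = - 2 \left(\left(4 - 1\right) - \frac{1}{6}\right) \left(-8\right) = - 2 \left(3 - \frac{1}{6}\right) \left(-8\right) = \left(-2\right) \frac{17}{6} \left(-8\right) = \left(- \frac{17}{3}\right) \left(-8\right) = \frac{136}{3}$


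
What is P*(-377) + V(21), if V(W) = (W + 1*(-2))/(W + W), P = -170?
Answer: 2691799/42 ≈ 64090.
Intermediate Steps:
V(W) = (-2 + W)/(2*W) (V(W) = (W - 2)/((2*W)) = (-2 + W)*(1/(2*W)) = (-2 + W)/(2*W))
P*(-377) + V(21) = -170*(-377) + (½)*(-2 + 21)/21 = 64090 + (½)*(1/21)*19 = 64090 + 19/42 = 2691799/42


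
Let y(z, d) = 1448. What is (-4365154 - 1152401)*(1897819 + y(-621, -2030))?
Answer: -10479310132185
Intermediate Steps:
(-4365154 - 1152401)*(1897819 + y(-621, -2030)) = (-4365154 - 1152401)*(1897819 + 1448) = -5517555*1899267 = -10479310132185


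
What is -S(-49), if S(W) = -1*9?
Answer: 9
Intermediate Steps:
S(W) = -9
-S(-49) = -1*(-9) = 9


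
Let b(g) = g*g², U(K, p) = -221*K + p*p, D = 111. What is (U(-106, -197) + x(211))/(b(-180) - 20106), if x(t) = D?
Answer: -10391/975351 ≈ -0.010654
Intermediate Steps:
x(t) = 111
U(K, p) = p² - 221*K (U(K, p) = -221*K + p² = p² - 221*K)
b(g) = g³
(U(-106, -197) + x(211))/(b(-180) - 20106) = (((-197)² - 221*(-106)) + 111)/((-180)³ - 20106) = ((38809 + 23426) + 111)/(-5832000 - 20106) = (62235 + 111)/(-5852106) = 62346*(-1/5852106) = -10391/975351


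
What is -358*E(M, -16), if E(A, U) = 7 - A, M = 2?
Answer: -1790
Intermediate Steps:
-358*E(M, -16) = -358*(7 - 1*2) = -358*(7 - 2) = -358*5 = -1790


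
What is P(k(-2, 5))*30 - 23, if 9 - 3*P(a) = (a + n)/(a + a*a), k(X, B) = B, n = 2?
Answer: 194/3 ≈ 64.667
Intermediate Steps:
P(a) = 3 - (2 + a)/(3*(a + a²)) (P(a) = 3 - (a + 2)/(3*(a + a*a)) = 3 - (2 + a)/(3*(a + a²)))
P(k(-2, 5))*30 - 23 = ((⅓)*(-2 + 8*5 + 9*5²)/(5*(1 + 5)))*30 - 23 = ((⅓)*(⅕)*(-2 + 40 + 9*25)/6)*30 - 23 = ((⅓)*(⅕)*(⅙)*(-2 + 40 + 225))*30 - 23 = ((⅓)*(⅕)*(⅙)*263)*30 - 23 = (263/90)*30 - 23 = 263/3 - 23 = 194/3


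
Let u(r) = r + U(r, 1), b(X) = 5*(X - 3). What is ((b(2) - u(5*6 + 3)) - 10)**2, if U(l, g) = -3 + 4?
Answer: 2401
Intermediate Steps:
U(l, g) = 1
b(X) = -15 + 5*X (b(X) = 5*(-3 + X) = -15 + 5*X)
u(r) = 1 + r (u(r) = r + 1 = 1 + r)
((b(2) - u(5*6 + 3)) - 10)**2 = (((-15 + 5*2) - (1 + (5*6 + 3))) - 10)**2 = (((-15 + 10) - (1 + (30 + 3))) - 10)**2 = ((-5 - (1 + 33)) - 10)**2 = ((-5 - 1*34) - 10)**2 = ((-5 - 34) - 10)**2 = (-39 - 10)**2 = (-49)**2 = 2401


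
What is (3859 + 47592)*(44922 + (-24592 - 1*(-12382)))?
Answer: 1683065112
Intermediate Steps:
(3859 + 47592)*(44922 + (-24592 - 1*(-12382))) = 51451*(44922 + (-24592 + 12382)) = 51451*(44922 - 12210) = 51451*32712 = 1683065112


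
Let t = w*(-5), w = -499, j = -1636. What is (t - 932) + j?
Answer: -73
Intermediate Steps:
t = 2495 (t = -499*(-5) = 2495)
(t - 932) + j = (2495 - 932) - 1636 = 1563 - 1636 = -73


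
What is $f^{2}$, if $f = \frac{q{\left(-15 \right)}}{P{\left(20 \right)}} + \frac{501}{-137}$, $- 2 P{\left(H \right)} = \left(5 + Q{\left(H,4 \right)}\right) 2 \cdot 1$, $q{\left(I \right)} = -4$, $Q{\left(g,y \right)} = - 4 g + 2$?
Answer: $\frac{1377968641}{100020001} \approx 13.777$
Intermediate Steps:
$Q{\left(g,y \right)} = 2 - 4 g$
$P{\left(H \right)} = -7 + 4 H$ ($P{\left(H \right)} = - \frac{\left(5 - \left(-2 + 4 H\right)\right) 2 \cdot 1}{2} = - \frac{\left(7 - 4 H\right) 2}{2} = - \frac{14 - 8 H}{2} = -7 + 4 H$)
$f = - \frac{37121}{10001}$ ($f = - \frac{4}{-7 + 4 \cdot 20} + \frac{501}{-137} = - \frac{4}{-7 + 80} + 501 \left(- \frac{1}{137}\right) = - \frac{4}{73} - \frac{501}{137} = - \frac{37121}{10001} \approx -3.7117$)
$f^{2} = \left(- \frac{37121}{10001}\right)^{2} = \frac{1377968641}{100020001}$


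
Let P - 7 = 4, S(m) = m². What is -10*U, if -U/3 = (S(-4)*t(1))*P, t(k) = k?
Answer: 5280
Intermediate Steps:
P = 11 (P = 7 + 4 = 11)
U = -528 (U = -3*(-4)²*1*11 = -3*16*1*11 = -48*11 = -3*176 = -528)
-10*U = -10*(-528) = 5280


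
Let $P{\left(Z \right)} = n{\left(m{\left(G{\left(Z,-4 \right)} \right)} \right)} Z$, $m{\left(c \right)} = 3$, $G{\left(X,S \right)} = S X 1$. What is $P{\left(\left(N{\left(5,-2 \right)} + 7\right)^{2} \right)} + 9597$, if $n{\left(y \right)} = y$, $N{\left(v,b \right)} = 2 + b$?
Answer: $9744$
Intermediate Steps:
$G{\left(X,S \right)} = S X$
$P{\left(Z \right)} = 3 Z$
$P{\left(\left(N{\left(5,-2 \right)} + 7\right)^{2} \right)} + 9597 = 3 \left(\left(2 - 2\right) + 7\right)^{2} + 9597 = 3 \left(0 + 7\right)^{2} + 9597 = 3 \cdot 7^{2} + 9597 = 3 \cdot 49 + 9597 = 147 + 9597 = 9744$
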